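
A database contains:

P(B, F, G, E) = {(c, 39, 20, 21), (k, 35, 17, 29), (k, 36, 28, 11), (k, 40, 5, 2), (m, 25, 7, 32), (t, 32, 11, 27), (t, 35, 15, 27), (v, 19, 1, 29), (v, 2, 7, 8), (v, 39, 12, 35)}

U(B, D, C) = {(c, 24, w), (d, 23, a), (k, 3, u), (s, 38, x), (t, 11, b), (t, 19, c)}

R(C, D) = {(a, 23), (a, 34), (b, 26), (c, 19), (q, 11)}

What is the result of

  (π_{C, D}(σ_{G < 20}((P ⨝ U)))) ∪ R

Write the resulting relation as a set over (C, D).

Joining P and U on B yields {(c, 39, 20, 21, 24, w), (k, 35, 17, 29, 3, u), (k, 36, 28, 11, 3, u), (k, 40, 5, 2, 3, u), (t, 32, 11, 27, 11, b), (t, 32, 11, 27, 19, c), (t, 35, 15, 27, 11, b), (t, 35, 15, 27, 19, c)}.
Selection G < 20: {(k, 35, 17, 29, 3, u), (k, 40, 5, 2, 3, u), (t, 32, 11, 27, 11, b), (t, 32, 11, 27, 19, c), (t, 35, 15, 27, 11, b), (t, 35, 15, 27, 19, c)}
Keep only column(s) C, D (3 duplicate(s) eliminated): {(b, 11), (c, 19), (u, 3)}
Union: {(b, 11), (c, 19), (u, 3)} with {(a, 23), (a, 34), (b, 26), (c, 19), (q, 11)} → {(a, 23), (a, 34), (b, 11), (b, 26), (c, 19), (q, 11), (u, 3)}

{(a, 23), (a, 34), (b, 11), (b, 26), (c, 19), (q, 11), (u, 3)}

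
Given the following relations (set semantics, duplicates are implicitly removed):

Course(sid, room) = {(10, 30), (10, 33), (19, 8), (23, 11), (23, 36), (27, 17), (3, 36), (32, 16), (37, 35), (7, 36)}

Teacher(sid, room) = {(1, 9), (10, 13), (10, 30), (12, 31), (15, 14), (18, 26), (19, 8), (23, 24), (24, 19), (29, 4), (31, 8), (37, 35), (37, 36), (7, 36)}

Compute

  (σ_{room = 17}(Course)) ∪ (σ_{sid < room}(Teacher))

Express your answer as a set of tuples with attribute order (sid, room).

Selection room = 17: {(27, 17)}
Selection sid < room: {(1, 9), (10, 13), (10, 30), (12, 31), (18, 26), (23, 24), (7, 36)}
Union: {(27, 17)} with {(1, 9), (10, 13), (10, 30), (12, 31), (18, 26), (23, 24), (7, 36)} → {(1, 9), (10, 13), (10, 30), (12, 31), (18, 26), (23, 24), (27, 17), (7, 36)}

{(1, 9), (10, 13), (10, 30), (12, 31), (18, 26), (23, 24), (27, 17), (7, 36)}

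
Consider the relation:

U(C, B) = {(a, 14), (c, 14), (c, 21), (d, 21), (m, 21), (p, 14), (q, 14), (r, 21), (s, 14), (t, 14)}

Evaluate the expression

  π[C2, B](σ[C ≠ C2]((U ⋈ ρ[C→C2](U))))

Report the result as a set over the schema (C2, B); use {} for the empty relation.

{(a, 14), (c, 14), (c, 21), (d, 21), (m, 21), (p, 14), (q, 14), (r, 21), (s, 14), (t, 14)}

ρ[C→C2]: schema becomes (C2, B); tuples unchanged.
Joining U and ρ[C→C2](U) on B yields {(a, 14, a), (a, 14, c), (a, 14, p), (a, 14, q), (a, 14, s), (a, 14, t), (c, 14, a), (c, 14, c), (c, 14, p), (c, 14, q), (c, 14, s), (c, 14, t), (c, 21, c), (c, 21, d), (c, 21, m), (c, 21, r), (d, 21, c), (d, 21, d), (d, 21, m), (d, 21, r), (m, 21, c), (m, 21, d), (m, 21, m), (m, 21, r), (p, 14, a), (p, 14, c), (p, 14, p), (p, 14, q), (p, 14, s), (p, 14, t), (q, 14, a), (q, 14, c), (q, 14, p), (q, 14, q), (q, 14, s), (q, 14, t), (r, 21, c), (r, 21, d), (r, 21, m), (r, 21, r), (s, 14, a), (s, 14, c), (s, 14, p), (s, 14, q), (s, 14, s), (s, 14, t), (t, 14, a), (t, 14, c), (t, 14, p), (t, 14, q), (t, 14, s), (t, 14, t)}.
σ[C ≠ C2]: keep tuples satisfying C ≠ C2 → {(a, 14, c), (a, 14, p), (a, 14, q), (a, 14, s), (a, 14, t), (c, 14, a), (c, 14, p), (c, 14, q), (c, 14, s), (c, 14, t), (c, 21, d), (c, 21, m), (c, 21, r), (d, 21, c), (d, 21, m), (d, 21, r), (m, 21, c), (m, 21, d), (m, 21, r), (p, 14, a), (p, 14, c), (p, 14, q), (p, 14, s), (p, 14, t), (q, 14, a), (q, 14, c), (q, 14, p), (q, 14, s), (q, 14, t), (r, 21, c), (r, 21, d), (r, 21, m), (s, 14, a), (s, 14, c), (s, 14, p), (s, 14, q), (s, 14, t), (t, 14, a), (t, 14, c), (t, 14, p), (t, 14, q), (t, 14, s)}
Keep only column(s) C2, B (32 duplicate(s) eliminated): {(a, 14), (c, 14), (c, 21), (d, 21), (m, 21), (p, 14), (q, 14), (r, 21), (s, 14), (t, 14)}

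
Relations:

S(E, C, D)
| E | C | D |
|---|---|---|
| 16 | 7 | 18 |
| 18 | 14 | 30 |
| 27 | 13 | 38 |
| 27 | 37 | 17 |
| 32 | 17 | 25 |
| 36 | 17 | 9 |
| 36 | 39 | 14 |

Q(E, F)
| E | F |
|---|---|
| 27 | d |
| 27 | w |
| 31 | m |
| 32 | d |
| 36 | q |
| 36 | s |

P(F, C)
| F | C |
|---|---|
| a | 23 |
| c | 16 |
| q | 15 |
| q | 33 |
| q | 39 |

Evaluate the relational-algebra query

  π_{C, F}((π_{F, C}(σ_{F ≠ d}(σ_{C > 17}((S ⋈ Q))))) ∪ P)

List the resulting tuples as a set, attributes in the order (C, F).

Joining S and Q on E yields {(27, 13, 38, d), (27, 13, 38, w), (27, 37, 17, d), (27, 37, 17, w), (32, 17, 25, d), (36, 17, 9, q), (36, 17, 9, s), (36, 39, 14, q), (36, 39, 14, s)}.
σ[C > 17]: keep tuples satisfying C > 17 → {(27, 37, 17, d), (27, 37, 17, w), (36, 39, 14, q), (36, 39, 14, s)}
σ[F ≠ d]: keep tuples satisfying F ≠ d → {(27, 37, 17, w), (36, 39, 14, q), (36, 39, 14, s)}
Keep only column(s) F, C: {(q, 39), (s, 39), (w, 37)}
Union: {(q, 39), (s, 39), (w, 37)} with {(a, 23), (c, 16), (q, 15), (q, 33), (q, 39)} → {(a, 23), (c, 16), (q, 15), (q, 33), (q, 39), (s, 39), (w, 37)}
Keep only column(s) C, F: {(15, q), (16, c), (23, a), (33, q), (37, w), (39, q), (39, s)}

{(15, q), (16, c), (23, a), (33, q), (37, w), (39, q), (39, s)}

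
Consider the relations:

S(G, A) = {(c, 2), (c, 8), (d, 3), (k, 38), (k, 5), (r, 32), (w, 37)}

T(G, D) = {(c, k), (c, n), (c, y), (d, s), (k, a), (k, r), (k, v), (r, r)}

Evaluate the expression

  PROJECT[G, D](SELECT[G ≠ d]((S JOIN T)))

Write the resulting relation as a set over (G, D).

{(c, k), (c, n), (c, y), (k, a), (k, r), (k, v), (r, r)}

Natural join on G: {(c, 2, k), (c, 2, n), (c, 2, y), (c, 8, k), (c, 8, n), (c, 8, y), (d, 3, s), (k, 38, a), (k, 38, r), (k, 38, v), (k, 5, a), (k, 5, r), (k, 5, v), (r, 32, r)}
Apply σ_{G ≠ d}; surviving tuples: {(c, 2, k), (c, 2, n), (c, 2, y), (c, 8, k), (c, 8, n), (c, 8, y), (k, 38, a), (k, 38, r), (k, 38, v), (k, 5, a), (k, 5, r), (k, 5, v), (r, 32, r)}
Keep only column(s) G, D (6 duplicate(s) eliminated): {(c, k), (c, n), (c, y), (k, a), (k, r), (k, v), (r, r)}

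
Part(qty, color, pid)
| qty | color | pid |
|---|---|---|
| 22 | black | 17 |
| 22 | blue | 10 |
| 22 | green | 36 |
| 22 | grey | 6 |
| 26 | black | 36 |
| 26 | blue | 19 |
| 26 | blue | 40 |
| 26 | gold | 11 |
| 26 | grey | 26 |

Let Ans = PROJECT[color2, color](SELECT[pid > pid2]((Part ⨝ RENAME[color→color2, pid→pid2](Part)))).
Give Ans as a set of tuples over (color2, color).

ρ[color→color2, pid→pid2]: schema becomes (qty, color2, pid2); tuples unchanged.
Joining Part and RENAME[color→color2, pid→pid2](Part) on qty yields {(22, black, 17, black, 17), (22, black, 17, blue, 10), (22, black, 17, green, 36), (22, black, 17, grey, 6), (22, blue, 10, black, 17), (22, blue, 10, blue, 10), (22, blue, 10, green, 36), (22, blue, 10, grey, 6), (22, green, 36, black, 17), (22, green, 36, blue, 10), (22, green, 36, green, 36), (22, green, 36, grey, 6), (22, grey, 6, black, 17), (22, grey, 6, blue, 10), (22, grey, 6, green, 36), (22, grey, 6, grey, 6), (26, black, 36, black, 36), (26, black, 36, blue, 19), (26, black, 36, blue, 40), (26, black, 36, gold, 11), (26, black, 36, grey, 26), (26, blue, 19, black, 36), (26, blue, 19, blue, 19), (26, blue, 19, blue, 40), (26, blue, 19, gold, 11), (26, blue, 19, grey, 26), (26, blue, 40, black, 36), (26, blue, 40, blue, 19), (26, blue, 40, blue, 40), (26, blue, 40, gold, 11), (26, blue, 40, grey, 26), (26, gold, 11, black, 36), (26, gold, 11, blue, 19), (26, gold, 11, blue, 40), (26, gold, 11, gold, 11), (26, gold, 11, grey, 26), (26, grey, 26, black, 36), (26, grey, 26, blue, 19), (26, grey, 26, blue, 40), (26, grey, 26, gold, 11), (26, grey, 26, grey, 26)}.
Selection pid > pid2: {(22, black, 17, blue, 10), (22, black, 17, grey, 6), (22, blue, 10, grey, 6), (22, green, 36, black, 17), (22, green, 36, blue, 10), (22, green, 36, grey, 6), (26, black, 36, blue, 19), (26, black, 36, gold, 11), (26, black, 36, grey, 26), (26, blue, 19, gold, 11), (26, blue, 40, black, 36), (26, blue, 40, blue, 19), (26, blue, 40, gold, 11), (26, blue, 40, grey, 26), (26, grey, 26, blue, 19), (26, grey, 26, gold, 11)}
Keep only column(s) color2, color (4 duplicate(s) eliminated): {(black, blue), (black, green), (blue, black), (blue, blue), (blue, green), (blue, grey), (gold, black), (gold, blue), (gold, grey), (grey, black), (grey, blue), (grey, green)}

{(black, blue), (black, green), (blue, black), (blue, blue), (blue, green), (blue, grey), (gold, black), (gold, blue), (gold, grey), (grey, black), (grey, blue), (grey, green)}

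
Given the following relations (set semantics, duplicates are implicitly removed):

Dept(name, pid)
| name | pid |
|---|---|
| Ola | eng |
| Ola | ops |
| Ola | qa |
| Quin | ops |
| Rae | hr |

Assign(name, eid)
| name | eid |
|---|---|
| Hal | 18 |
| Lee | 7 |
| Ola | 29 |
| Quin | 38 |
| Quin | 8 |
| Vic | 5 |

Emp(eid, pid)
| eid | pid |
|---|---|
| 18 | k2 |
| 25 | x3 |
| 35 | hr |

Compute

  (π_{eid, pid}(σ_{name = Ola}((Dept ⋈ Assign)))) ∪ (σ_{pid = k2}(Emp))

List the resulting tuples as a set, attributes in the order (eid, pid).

{(18, k2), (29, eng), (29, ops), (29, qa)}

Dept ⋈ Assign (natural join on name): {(Ola, eng, 29), (Ola, ops, 29), (Ola, qa, 29), (Quin, ops, 38), (Quin, ops, 8)}
Apply σ_{name = Ola}; surviving tuples: {(Ola, eng, 29), (Ola, ops, 29), (Ola, qa, 29)}
π_{eid, pid} gives {(29, eng), (29, ops), (29, qa)}.
Apply σ_{pid = k2}; surviving tuples: {(18, k2)}
Set union of the two operands is {(18, k2), (29, eng), (29, ops), (29, qa)}.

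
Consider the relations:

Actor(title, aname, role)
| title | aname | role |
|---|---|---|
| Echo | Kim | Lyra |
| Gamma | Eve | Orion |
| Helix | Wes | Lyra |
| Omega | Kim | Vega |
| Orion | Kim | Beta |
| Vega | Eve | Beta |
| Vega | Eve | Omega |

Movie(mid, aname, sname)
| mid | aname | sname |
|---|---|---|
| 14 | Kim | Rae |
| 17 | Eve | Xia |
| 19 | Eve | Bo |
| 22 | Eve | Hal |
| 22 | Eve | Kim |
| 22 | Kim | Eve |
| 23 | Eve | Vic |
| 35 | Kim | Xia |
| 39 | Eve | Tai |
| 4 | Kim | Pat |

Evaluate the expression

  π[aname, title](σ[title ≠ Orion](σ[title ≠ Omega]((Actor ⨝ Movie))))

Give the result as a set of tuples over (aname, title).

{(Eve, Gamma), (Eve, Vega), (Kim, Echo)}

Natural join on aname: {(Echo, Kim, Lyra, 14, Rae), (Echo, Kim, Lyra, 22, Eve), (Echo, Kim, Lyra, 35, Xia), (Echo, Kim, Lyra, 4, Pat), (Gamma, Eve, Orion, 17, Xia), (Gamma, Eve, Orion, 19, Bo), (Gamma, Eve, Orion, 22, Hal), (Gamma, Eve, Orion, 22, Kim), (Gamma, Eve, Orion, 23, Vic), (Gamma, Eve, Orion, 39, Tai), (Omega, Kim, Vega, 14, Rae), (Omega, Kim, Vega, 22, Eve), (Omega, Kim, Vega, 35, Xia), (Omega, Kim, Vega, 4, Pat), (Orion, Kim, Beta, 14, Rae), (Orion, Kim, Beta, 22, Eve), (Orion, Kim, Beta, 35, Xia), (Orion, Kim, Beta, 4, Pat), (Vega, Eve, Beta, 17, Xia), (Vega, Eve, Beta, 19, Bo), (Vega, Eve, Beta, 22, Hal), (Vega, Eve, Beta, 22, Kim), (Vega, Eve, Beta, 23, Vic), (Vega, Eve, Beta, 39, Tai), (Vega, Eve, Omega, 17, Xia), (Vega, Eve, Omega, 19, Bo), (Vega, Eve, Omega, 22, Hal), (Vega, Eve, Omega, 22, Kim), (Vega, Eve, Omega, 23, Vic), (Vega, Eve, Omega, 39, Tai)}
Selection title ≠ Omega: {(Echo, Kim, Lyra, 14, Rae), (Echo, Kim, Lyra, 22, Eve), (Echo, Kim, Lyra, 35, Xia), (Echo, Kim, Lyra, 4, Pat), (Gamma, Eve, Orion, 17, Xia), (Gamma, Eve, Orion, 19, Bo), (Gamma, Eve, Orion, 22, Hal), (Gamma, Eve, Orion, 22, Kim), (Gamma, Eve, Orion, 23, Vic), (Gamma, Eve, Orion, 39, Tai), (Orion, Kim, Beta, 14, Rae), (Orion, Kim, Beta, 22, Eve), (Orion, Kim, Beta, 35, Xia), (Orion, Kim, Beta, 4, Pat), (Vega, Eve, Beta, 17, Xia), (Vega, Eve, Beta, 19, Bo), (Vega, Eve, Beta, 22, Hal), (Vega, Eve, Beta, 22, Kim), (Vega, Eve, Beta, 23, Vic), (Vega, Eve, Beta, 39, Tai), (Vega, Eve, Omega, 17, Xia), (Vega, Eve, Omega, 19, Bo), (Vega, Eve, Omega, 22, Hal), (Vega, Eve, Omega, 22, Kim), (Vega, Eve, Omega, 23, Vic), (Vega, Eve, Omega, 39, Tai)}
Selection title ≠ Orion: {(Echo, Kim, Lyra, 14, Rae), (Echo, Kim, Lyra, 22, Eve), (Echo, Kim, Lyra, 35, Xia), (Echo, Kim, Lyra, 4, Pat), (Gamma, Eve, Orion, 17, Xia), (Gamma, Eve, Orion, 19, Bo), (Gamma, Eve, Orion, 22, Hal), (Gamma, Eve, Orion, 22, Kim), (Gamma, Eve, Orion, 23, Vic), (Gamma, Eve, Orion, 39, Tai), (Vega, Eve, Beta, 17, Xia), (Vega, Eve, Beta, 19, Bo), (Vega, Eve, Beta, 22, Hal), (Vega, Eve, Beta, 22, Kim), (Vega, Eve, Beta, 23, Vic), (Vega, Eve, Beta, 39, Tai), (Vega, Eve, Omega, 17, Xia), (Vega, Eve, Omega, 19, Bo), (Vega, Eve, Omega, 22, Hal), (Vega, Eve, Omega, 22, Kim), (Vega, Eve, Omega, 23, Vic), (Vega, Eve, Omega, 39, Tai)}
Keep only column(s) aname, title (19 duplicate(s) eliminated): {(Eve, Gamma), (Eve, Vega), (Kim, Echo)}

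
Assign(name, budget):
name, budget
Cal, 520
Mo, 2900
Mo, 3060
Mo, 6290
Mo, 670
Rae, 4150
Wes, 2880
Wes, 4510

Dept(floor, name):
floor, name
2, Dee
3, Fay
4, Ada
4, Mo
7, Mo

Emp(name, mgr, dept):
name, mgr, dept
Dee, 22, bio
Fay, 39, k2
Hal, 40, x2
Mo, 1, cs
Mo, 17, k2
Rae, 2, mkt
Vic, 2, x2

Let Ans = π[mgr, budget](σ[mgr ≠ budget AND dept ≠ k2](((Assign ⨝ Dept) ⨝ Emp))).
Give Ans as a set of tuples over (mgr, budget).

{(1, 2900), (1, 3060), (1, 6290), (1, 670)}

Assign ⋈ Dept (natural join on name): {(Mo, 2900, 4), (Mo, 2900, 7), (Mo, 3060, 4), (Mo, 3060, 7), (Mo, 6290, 4), (Mo, 6290, 7), (Mo, 670, 4), (Mo, 670, 7)}
(Assign ⨝ Dept) ⋈ Emp (natural join on name): {(Mo, 2900, 4, 1, cs), (Mo, 2900, 4, 17, k2), (Mo, 2900, 7, 1, cs), (Mo, 2900, 7, 17, k2), (Mo, 3060, 4, 1, cs), (Mo, 3060, 4, 17, k2), (Mo, 3060, 7, 1, cs), (Mo, 3060, 7, 17, k2), (Mo, 6290, 4, 1, cs), (Mo, 6290, 4, 17, k2), (Mo, 6290, 7, 1, cs), (Mo, 6290, 7, 17, k2), (Mo, 670, 4, 1, cs), (Mo, 670, 4, 17, k2), (Mo, 670, 7, 1, cs), (Mo, 670, 7, 17, k2)}
σ[mgr ≠ budget AND dept ≠ k2]: keep tuples satisfying mgr ≠ budget AND dept ≠ k2 → {(Mo, 2900, 4, 1, cs), (Mo, 2900, 7, 1, cs), (Mo, 3060, 4, 1, cs), (Mo, 3060, 7, 1, cs), (Mo, 6290, 4, 1, cs), (Mo, 6290, 7, 1, cs), (Mo, 670, 4, 1, cs), (Mo, 670, 7, 1, cs)}
π_{mgr, budget} gives {(1, 2900), (1, 3060), (1, 6290), (1, 670)} (4 duplicate(s) eliminated).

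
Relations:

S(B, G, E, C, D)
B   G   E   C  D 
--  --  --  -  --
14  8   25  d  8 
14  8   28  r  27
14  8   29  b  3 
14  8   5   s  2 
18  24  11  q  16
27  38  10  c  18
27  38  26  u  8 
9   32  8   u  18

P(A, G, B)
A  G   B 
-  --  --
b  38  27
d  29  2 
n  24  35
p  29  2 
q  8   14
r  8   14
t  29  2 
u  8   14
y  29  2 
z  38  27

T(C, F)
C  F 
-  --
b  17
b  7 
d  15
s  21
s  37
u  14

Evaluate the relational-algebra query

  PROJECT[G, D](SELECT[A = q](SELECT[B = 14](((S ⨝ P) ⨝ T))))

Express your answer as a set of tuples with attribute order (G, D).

Joining S and P on B, G yields {(14, 8, 25, d, 8, q), (14, 8, 25, d, 8, r), (14, 8, 25, d, 8, u), (14, 8, 28, r, 27, q), (14, 8, 28, r, 27, r), (14, 8, 28, r, 27, u), (14, 8, 29, b, 3, q), (14, 8, 29, b, 3, r), (14, 8, 29, b, 3, u), (14, 8, 5, s, 2, q), (14, 8, 5, s, 2, r), (14, 8, 5, s, 2, u), (27, 38, 10, c, 18, b), (27, 38, 10, c, 18, z), (27, 38, 26, u, 8, b), (27, 38, 26, u, 8, z)}.
Joining (S ⨝ P) and T on C yields {(14, 8, 25, d, 8, q, 15), (14, 8, 25, d, 8, r, 15), (14, 8, 25, d, 8, u, 15), (14, 8, 29, b, 3, q, 17), (14, 8, 29, b, 3, q, 7), (14, 8, 29, b, 3, r, 17), (14, 8, 29, b, 3, r, 7), (14, 8, 29, b, 3, u, 17), (14, 8, 29, b, 3, u, 7), (14, 8, 5, s, 2, q, 21), (14, 8, 5, s, 2, q, 37), (14, 8, 5, s, 2, r, 21), (14, 8, 5, s, 2, r, 37), (14, 8, 5, s, 2, u, 21), (14, 8, 5, s, 2, u, 37), (27, 38, 26, u, 8, b, 14), (27, 38, 26, u, 8, z, 14)}.
Apply σ_{B = 14}; surviving tuples: {(14, 8, 25, d, 8, q, 15), (14, 8, 25, d, 8, r, 15), (14, 8, 25, d, 8, u, 15), (14, 8, 29, b, 3, q, 17), (14, 8, 29, b, 3, q, 7), (14, 8, 29, b, 3, r, 17), (14, 8, 29, b, 3, r, 7), (14, 8, 29, b, 3, u, 17), (14, 8, 29, b, 3, u, 7), (14, 8, 5, s, 2, q, 21), (14, 8, 5, s, 2, q, 37), (14, 8, 5, s, 2, r, 21), (14, 8, 5, s, 2, r, 37), (14, 8, 5, s, 2, u, 21), (14, 8, 5, s, 2, u, 37)}
Apply σ_{A = q}; surviving tuples: {(14, 8, 25, d, 8, q, 15), (14, 8, 29, b, 3, q, 17), (14, 8, 29, b, 3, q, 7), (14, 8, 5, s, 2, q, 21), (14, 8, 5, s, 2, q, 37)}
π_{G, D} gives {(8, 2), (8, 3), (8, 8)} (2 duplicate(s) eliminated).

{(8, 2), (8, 3), (8, 8)}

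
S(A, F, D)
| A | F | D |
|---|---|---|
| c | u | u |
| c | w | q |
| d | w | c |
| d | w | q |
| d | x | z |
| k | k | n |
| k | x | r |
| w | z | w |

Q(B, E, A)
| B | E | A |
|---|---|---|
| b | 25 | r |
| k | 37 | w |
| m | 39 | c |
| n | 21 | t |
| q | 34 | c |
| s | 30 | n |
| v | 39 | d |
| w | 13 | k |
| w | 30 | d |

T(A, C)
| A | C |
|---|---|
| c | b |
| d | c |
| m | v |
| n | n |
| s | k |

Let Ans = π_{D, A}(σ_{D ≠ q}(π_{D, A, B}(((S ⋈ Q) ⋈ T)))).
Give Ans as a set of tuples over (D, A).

{(c, d), (u, c), (z, d)}

Natural join on A: {(c, u, u, m, 39), (c, u, u, q, 34), (c, w, q, m, 39), (c, w, q, q, 34), (d, w, c, v, 39), (d, w, c, w, 30), (d, w, q, v, 39), (d, w, q, w, 30), (d, x, z, v, 39), (d, x, z, w, 30), (k, k, n, w, 13), (k, x, r, w, 13), (w, z, w, k, 37)}
Natural join on A: {(c, u, u, m, 39, b), (c, u, u, q, 34, b), (c, w, q, m, 39, b), (c, w, q, q, 34, b), (d, w, c, v, 39, c), (d, w, c, w, 30, c), (d, w, q, v, 39, c), (d, w, q, w, 30, c), (d, x, z, v, 39, c), (d, x, z, w, 30, c)}
Projecting to D, A, B: {(c, d, v), (c, d, w), (q, c, m), (q, c, q), (q, d, v), (q, d, w), (u, c, m), (u, c, q), (z, d, v), (z, d, w)}
Apply σ_{D ≠ q}; surviving tuples: {(c, d, v), (c, d, w), (u, c, m), (u, c, q), (z, d, v), (z, d, w)}
Projecting to D, A (3 duplicate(s) eliminated): {(c, d), (u, c), (z, d)}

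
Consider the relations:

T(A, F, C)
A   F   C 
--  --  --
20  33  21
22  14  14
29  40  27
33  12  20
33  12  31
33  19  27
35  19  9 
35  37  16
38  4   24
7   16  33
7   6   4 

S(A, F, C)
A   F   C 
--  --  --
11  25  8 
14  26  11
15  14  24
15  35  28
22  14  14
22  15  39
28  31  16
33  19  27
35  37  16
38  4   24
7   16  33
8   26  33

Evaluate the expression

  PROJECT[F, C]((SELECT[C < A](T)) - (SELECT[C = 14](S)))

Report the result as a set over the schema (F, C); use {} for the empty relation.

{(12, 20), (12, 31), (19, 27), (19, 9), (37, 16), (4, 24), (40, 27), (6, 4)}

Apply σ_{C < A}; surviving tuples: {(22, 14, 14), (29, 40, 27), (33, 12, 20), (33, 12, 31), (33, 19, 27), (35, 19, 9), (35, 37, 16), (38, 4, 24), (7, 6, 4)}
Apply σ_{C = 14}; surviving tuples: {(22, 14, 14)}
Taking the difference: {(29, 40, 27), (33, 12, 20), (33, 12, 31), (33, 19, 27), (35, 19, 9), (35, 37, 16), (38, 4, 24), (7, 6, 4)}
π[F, C]: project onto (F, C) → {(12, 20), (12, 31), (19, 27), (19, 9), (37, 16), (4, 24), (40, 27), (6, 4)}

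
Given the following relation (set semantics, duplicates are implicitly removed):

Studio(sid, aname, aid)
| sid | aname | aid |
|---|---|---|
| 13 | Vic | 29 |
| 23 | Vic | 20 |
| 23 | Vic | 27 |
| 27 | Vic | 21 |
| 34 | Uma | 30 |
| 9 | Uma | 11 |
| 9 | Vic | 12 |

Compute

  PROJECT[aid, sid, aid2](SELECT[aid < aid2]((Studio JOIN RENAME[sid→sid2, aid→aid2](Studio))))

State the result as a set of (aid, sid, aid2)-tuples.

{(11, 9, 30), (12, 9, 20), (12, 9, 21), (12, 9, 27), (12, 9, 29), (20, 23, 21), (20, 23, 27), (20, 23, 29), (21, 27, 27), (21, 27, 29), (27, 23, 29)}

ρ[sid→sid2, aid→aid2]: schema becomes (sid2, aname, aid2); tuples unchanged.
Natural join on aname: {(13, Vic, 29, 13, 29), (13, Vic, 29, 23, 20), (13, Vic, 29, 23, 27), (13, Vic, 29, 27, 21), (13, Vic, 29, 9, 12), (23, Vic, 20, 13, 29), (23, Vic, 20, 23, 20), (23, Vic, 20, 23, 27), (23, Vic, 20, 27, 21), (23, Vic, 20, 9, 12), (23, Vic, 27, 13, 29), (23, Vic, 27, 23, 20), (23, Vic, 27, 23, 27), (23, Vic, 27, 27, 21), (23, Vic, 27, 9, 12), (27, Vic, 21, 13, 29), (27, Vic, 21, 23, 20), (27, Vic, 21, 23, 27), (27, Vic, 21, 27, 21), (27, Vic, 21, 9, 12), (34, Uma, 30, 34, 30), (34, Uma, 30, 9, 11), (9, Uma, 11, 34, 30), (9, Uma, 11, 9, 11), (9, Vic, 12, 13, 29), (9, Vic, 12, 23, 20), (9, Vic, 12, 23, 27), (9, Vic, 12, 27, 21), (9, Vic, 12, 9, 12)}
Filtering on aid < aid2 leaves {(23, Vic, 20, 13, 29), (23, Vic, 20, 23, 27), (23, Vic, 20, 27, 21), (23, Vic, 27, 13, 29), (27, Vic, 21, 13, 29), (27, Vic, 21, 23, 27), (9, Uma, 11, 34, 30), (9, Vic, 12, 13, 29), (9, Vic, 12, 23, 20), (9, Vic, 12, 23, 27), (9, Vic, 12, 27, 21)}.
Projecting to aid, sid, aid2: {(11, 9, 30), (12, 9, 20), (12, 9, 21), (12, 9, 27), (12, 9, 29), (20, 23, 21), (20, 23, 27), (20, 23, 29), (21, 27, 27), (21, 27, 29), (27, 23, 29)}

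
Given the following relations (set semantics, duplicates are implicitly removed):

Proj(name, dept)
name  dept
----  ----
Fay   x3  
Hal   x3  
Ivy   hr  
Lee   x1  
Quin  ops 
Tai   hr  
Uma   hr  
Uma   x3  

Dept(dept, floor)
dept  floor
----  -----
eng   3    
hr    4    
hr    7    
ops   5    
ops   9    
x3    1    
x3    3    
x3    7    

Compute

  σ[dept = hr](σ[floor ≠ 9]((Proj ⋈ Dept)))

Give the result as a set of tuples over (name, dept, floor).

Joining Proj and Dept on dept yields {(Fay, x3, 1), (Fay, x3, 3), (Fay, x3, 7), (Hal, x3, 1), (Hal, x3, 3), (Hal, x3, 7), (Ivy, hr, 4), (Ivy, hr, 7), (Quin, ops, 5), (Quin, ops, 9), (Tai, hr, 4), (Tai, hr, 7), (Uma, hr, 4), (Uma, hr, 7), (Uma, x3, 1), (Uma, x3, 3), (Uma, x3, 7)}.
Selection floor ≠ 9: {(Fay, x3, 1), (Fay, x3, 3), (Fay, x3, 7), (Hal, x3, 1), (Hal, x3, 3), (Hal, x3, 7), (Ivy, hr, 4), (Ivy, hr, 7), (Quin, ops, 5), (Tai, hr, 4), (Tai, hr, 7), (Uma, hr, 4), (Uma, hr, 7), (Uma, x3, 1), (Uma, x3, 3), (Uma, x3, 7)}
Selection dept = hr: {(Ivy, hr, 4), (Ivy, hr, 7), (Tai, hr, 4), (Tai, hr, 7), (Uma, hr, 4), (Uma, hr, 7)}

{(Ivy, hr, 4), (Ivy, hr, 7), (Tai, hr, 4), (Tai, hr, 7), (Uma, hr, 4), (Uma, hr, 7)}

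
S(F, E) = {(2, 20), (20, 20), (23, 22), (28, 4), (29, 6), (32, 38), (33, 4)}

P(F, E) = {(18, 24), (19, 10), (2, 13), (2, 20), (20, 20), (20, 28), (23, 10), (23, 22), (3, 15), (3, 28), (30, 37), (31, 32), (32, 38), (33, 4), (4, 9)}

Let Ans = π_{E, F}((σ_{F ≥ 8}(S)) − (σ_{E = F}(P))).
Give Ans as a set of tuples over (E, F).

{(22, 23), (38, 32), (4, 28), (4, 33), (6, 29)}

σ[F ≥ 8]: keep tuples satisfying F ≥ 8 → {(20, 20), (23, 22), (28, 4), (29, 6), (32, 38), (33, 4)}
σ[E = F]: keep tuples satisfying E = F → {(20, 20)}
Difference: {(20, 20), (23, 22), (28, 4), (29, 6), (32, 38), (33, 4)} with {(20, 20)} → {(23, 22), (28, 4), (29, 6), (32, 38), (33, 4)}
π[E, F]: project onto (E, F) → {(22, 23), (38, 32), (4, 28), (4, 33), (6, 29)}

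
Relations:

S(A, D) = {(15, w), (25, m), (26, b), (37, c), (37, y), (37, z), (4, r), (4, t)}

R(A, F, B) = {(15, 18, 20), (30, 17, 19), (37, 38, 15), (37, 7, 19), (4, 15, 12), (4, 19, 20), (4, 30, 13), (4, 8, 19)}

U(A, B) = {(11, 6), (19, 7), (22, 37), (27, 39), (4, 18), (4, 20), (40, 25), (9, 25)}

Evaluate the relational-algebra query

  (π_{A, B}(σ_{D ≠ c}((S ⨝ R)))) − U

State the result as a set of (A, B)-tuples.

{(15, 20), (37, 15), (37, 19), (4, 12), (4, 13), (4, 19)}

Natural join on A: {(15, w, 18, 20), (37, c, 38, 15), (37, c, 7, 19), (37, y, 38, 15), (37, y, 7, 19), (37, z, 38, 15), (37, z, 7, 19), (4, r, 15, 12), (4, r, 19, 20), (4, r, 30, 13), (4, r, 8, 19), (4, t, 15, 12), (4, t, 19, 20), (4, t, 30, 13), (4, t, 8, 19)}
Apply σ_{D ≠ c}; surviving tuples: {(15, w, 18, 20), (37, y, 38, 15), (37, y, 7, 19), (37, z, 38, 15), (37, z, 7, 19), (4, r, 15, 12), (4, r, 19, 20), (4, r, 30, 13), (4, r, 8, 19), (4, t, 15, 12), (4, t, 19, 20), (4, t, 30, 13), (4, t, 8, 19)}
Keep only column(s) A, B (6 duplicate(s) eliminated): {(15, 20), (37, 15), (37, 19), (4, 12), (4, 13), (4, 19), (4, 20)}
Taking the difference: {(15, 20), (37, 15), (37, 19), (4, 12), (4, 13), (4, 19)}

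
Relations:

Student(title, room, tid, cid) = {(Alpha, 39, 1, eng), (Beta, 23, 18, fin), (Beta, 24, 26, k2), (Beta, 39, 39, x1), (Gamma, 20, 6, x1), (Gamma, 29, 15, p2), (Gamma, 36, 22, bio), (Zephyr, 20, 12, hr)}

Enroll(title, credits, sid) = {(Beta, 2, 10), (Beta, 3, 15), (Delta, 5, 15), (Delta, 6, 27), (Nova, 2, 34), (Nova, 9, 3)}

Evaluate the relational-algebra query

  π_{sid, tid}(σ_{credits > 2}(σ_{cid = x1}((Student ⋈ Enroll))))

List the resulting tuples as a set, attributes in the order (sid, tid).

Student ⋈ Enroll (natural join on title): {(Beta, 23, 18, fin, 2, 10), (Beta, 23, 18, fin, 3, 15), (Beta, 24, 26, k2, 2, 10), (Beta, 24, 26, k2, 3, 15), (Beta, 39, 39, x1, 2, 10), (Beta, 39, 39, x1, 3, 15)}
Apply σ_{cid = x1}; surviving tuples: {(Beta, 39, 39, x1, 2, 10), (Beta, 39, 39, x1, 3, 15)}
Apply σ_{credits > 2}; surviving tuples: {(Beta, 39, 39, x1, 3, 15)}
π[sid, tid]: project onto (sid, tid) → {(15, 39)}

{(15, 39)}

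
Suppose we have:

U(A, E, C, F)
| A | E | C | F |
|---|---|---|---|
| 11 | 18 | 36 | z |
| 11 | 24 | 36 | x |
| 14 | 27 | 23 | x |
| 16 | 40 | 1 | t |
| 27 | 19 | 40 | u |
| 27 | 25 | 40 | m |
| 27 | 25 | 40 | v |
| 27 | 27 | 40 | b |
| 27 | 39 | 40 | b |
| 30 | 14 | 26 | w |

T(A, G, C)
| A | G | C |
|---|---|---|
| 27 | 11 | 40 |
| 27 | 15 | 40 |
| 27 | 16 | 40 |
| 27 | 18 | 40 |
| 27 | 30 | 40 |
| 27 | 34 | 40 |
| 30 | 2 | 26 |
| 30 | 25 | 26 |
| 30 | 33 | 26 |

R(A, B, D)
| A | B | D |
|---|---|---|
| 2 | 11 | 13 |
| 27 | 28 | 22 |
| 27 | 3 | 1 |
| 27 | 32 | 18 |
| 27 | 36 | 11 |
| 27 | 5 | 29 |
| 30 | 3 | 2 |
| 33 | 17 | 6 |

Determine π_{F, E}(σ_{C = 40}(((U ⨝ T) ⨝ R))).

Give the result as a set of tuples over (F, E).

{(b, 27), (b, 39), (m, 25), (u, 19), (v, 25)}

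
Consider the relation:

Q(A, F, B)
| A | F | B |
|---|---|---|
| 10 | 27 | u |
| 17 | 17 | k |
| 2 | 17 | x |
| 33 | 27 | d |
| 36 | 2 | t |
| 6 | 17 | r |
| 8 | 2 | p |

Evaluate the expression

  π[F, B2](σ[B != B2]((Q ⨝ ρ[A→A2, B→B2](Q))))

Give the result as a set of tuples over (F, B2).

ρ[A→A2, B→B2]: schema becomes (A2, F, B2); tuples unchanged.
Natural join on F: {(10, 27, u, 10, u), (10, 27, u, 33, d), (17, 17, k, 17, k), (17, 17, k, 2, x), (17, 17, k, 6, r), (2, 17, x, 17, k), (2, 17, x, 2, x), (2, 17, x, 6, r), (33, 27, d, 10, u), (33, 27, d, 33, d), (36, 2, t, 36, t), (36, 2, t, 8, p), (6, 17, r, 17, k), (6, 17, r, 2, x), (6, 17, r, 6, r), (8, 2, p, 36, t), (8, 2, p, 8, p)}
Filtering on B != B2 leaves {(10, 27, u, 33, d), (17, 17, k, 2, x), (17, 17, k, 6, r), (2, 17, x, 17, k), (2, 17, x, 6, r), (33, 27, d, 10, u), (36, 2, t, 8, p), (6, 17, r, 17, k), (6, 17, r, 2, x), (8, 2, p, 36, t)}.
Keep only column(s) F, B2 (3 duplicate(s) eliminated): {(17, k), (17, r), (17, x), (2, p), (2, t), (27, d), (27, u)}

{(17, k), (17, r), (17, x), (2, p), (2, t), (27, d), (27, u)}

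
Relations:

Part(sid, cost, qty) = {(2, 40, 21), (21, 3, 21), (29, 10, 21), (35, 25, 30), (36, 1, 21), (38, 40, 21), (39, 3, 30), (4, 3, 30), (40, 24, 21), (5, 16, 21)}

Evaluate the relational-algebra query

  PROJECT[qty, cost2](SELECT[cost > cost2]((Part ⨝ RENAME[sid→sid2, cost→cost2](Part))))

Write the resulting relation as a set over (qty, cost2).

ρ[sid→sid2, cost→cost2]: schema becomes (sid2, cost2, qty); tuples unchanged.
Joining Part and RENAME[sid→sid2, cost→cost2](Part) on qty yields {(2, 40, 21, 2, 40), (2, 40, 21, 21, 3), (2, 40, 21, 29, 10), (2, 40, 21, 36, 1), (2, 40, 21, 38, 40), (2, 40, 21, 40, 24), (2, 40, 21, 5, 16), (21, 3, 21, 2, 40), (21, 3, 21, 21, 3), (21, 3, 21, 29, 10), (21, 3, 21, 36, 1), (21, 3, 21, 38, 40), (21, 3, 21, 40, 24), (21, 3, 21, 5, 16), (29, 10, 21, 2, 40), (29, 10, 21, 21, 3), (29, 10, 21, 29, 10), (29, 10, 21, 36, 1), (29, 10, 21, 38, 40), (29, 10, 21, 40, 24), (29, 10, 21, 5, 16), (35, 25, 30, 35, 25), (35, 25, 30, 39, 3), (35, 25, 30, 4, 3), (36, 1, 21, 2, 40), (36, 1, 21, 21, 3), (36, 1, 21, 29, 10), (36, 1, 21, 36, 1), (36, 1, 21, 38, 40), (36, 1, 21, 40, 24), (36, 1, 21, 5, 16), (38, 40, 21, 2, 40), (38, 40, 21, 21, 3), (38, 40, 21, 29, 10), (38, 40, 21, 36, 1), (38, 40, 21, 38, 40), (38, 40, 21, 40, 24), (38, 40, 21, 5, 16), (39, 3, 30, 35, 25), (39, 3, 30, 39, 3), (39, 3, 30, 4, 3), (4, 3, 30, 35, 25), (4, 3, 30, 39, 3), (4, 3, 30, 4, 3), (40, 24, 21, 2, 40), (40, 24, 21, 21, 3), (40, 24, 21, 29, 10), (40, 24, 21, 36, 1), (40, 24, 21, 38, 40), (40, 24, 21, 40, 24), (40, 24, 21, 5, 16), (5, 16, 21, 2, 40), (5, 16, 21, 21, 3), (5, 16, 21, 29, 10), (5, 16, 21, 36, 1), (5, 16, 21, 38, 40), (5, 16, 21, 40, 24), (5, 16, 21, 5, 16)}.
σ[cost > cost2]: keep tuples satisfying cost > cost2 → {(2, 40, 21, 21, 3), (2, 40, 21, 29, 10), (2, 40, 21, 36, 1), (2, 40, 21, 40, 24), (2, 40, 21, 5, 16), (21, 3, 21, 36, 1), (29, 10, 21, 21, 3), (29, 10, 21, 36, 1), (35, 25, 30, 39, 3), (35, 25, 30, 4, 3), (38, 40, 21, 21, 3), (38, 40, 21, 29, 10), (38, 40, 21, 36, 1), (38, 40, 21, 40, 24), (38, 40, 21, 5, 16), (40, 24, 21, 21, 3), (40, 24, 21, 29, 10), (40, 24, 21, 36, 1), (40, 24, 21, 5, 16), (5, 16, 21, 21, 3), (5, 16, 21, 29, 10), (5, 16, 21, 36, 1)}
Projecting to qty, cost2 (16 duplicate(s) eliminated): {(21, 1), (21, 10), (21, 16), (21, 24), (21, 3), (30, 3)}

{(21, 1), (21, 10), (21, 16), (21, 24), (21, 3), (30, 3)}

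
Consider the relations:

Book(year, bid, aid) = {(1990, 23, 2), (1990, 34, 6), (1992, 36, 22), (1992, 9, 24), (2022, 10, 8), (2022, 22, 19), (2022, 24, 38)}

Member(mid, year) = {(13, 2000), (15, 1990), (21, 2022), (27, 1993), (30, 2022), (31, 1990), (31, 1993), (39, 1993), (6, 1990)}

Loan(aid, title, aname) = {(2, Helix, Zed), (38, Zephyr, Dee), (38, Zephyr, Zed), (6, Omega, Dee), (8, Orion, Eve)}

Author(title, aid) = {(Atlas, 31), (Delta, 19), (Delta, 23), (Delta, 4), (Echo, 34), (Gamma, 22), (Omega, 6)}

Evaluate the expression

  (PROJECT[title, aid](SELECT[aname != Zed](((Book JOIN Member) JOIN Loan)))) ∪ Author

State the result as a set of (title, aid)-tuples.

{(Atlas, 31), (Delta, 19), (Delta, 23), (Delta, 4), (Echo, 34), (Gamma, 22), (Omega, 6), (Orion, 8), (Zephyr, 38)}

Book ⋈ Member (natural join on year): {(1990, 23, 2, 15), (1990, 23, 2, 31), (1990, 23, 2, 6), (1990, 34, 6, 15), (1990, 34, 6, 31), (1990, 34, 6, 6), (2022, 10, 8, 21), (2022, 10, 8, 30), (2022, 22, 19, 21), (2022, 22, 19, 30), (2022, 24, 38, 21), (2022, 24, 38, 30)}
(Book JOIN Member) ⋈ Loan (natural join on aid): {(1990, 23, 2, 15, Helix, Zed), (1990, 23, 2, 31, Helix, Zed), (1990, 23, 2, 6, Helix, Zed), (1990, 34, 6, 15, Omega, Dee), (1990, 34, 6, 31, Omega, Dee), (1990, 34, 6, 6, Omega, Dee), (2022, 10, 8, 21, Orion, Eve), (2022, 10, 8, 30, Orion, Eve), (2022, 24, 38, 21, Zephyr, Dee), (2022, 24, 38, 21, Zephyr, Zed), (2022, 24, 38, 30, Zephyr, Dee), (2022, 24, 38, 30, Zephyr, Zed)}
Filtering on aname != Zed leaves {(1990, 34, 6, 15, Omega, Dee), (1990, 34, 6, 31, Omega, Dee), (1990, 34, 6, 6, Omega, Dee), (2022, 10, 8, 21, Orion, Eve), (2022, 10, 8, 30, Orion, Eve), (2022, 24, 38, 21, Zephyr, Dee), (2022, 24, 38, 30, Zephyr, Dee)}.
Projecting to title, aid (4 duplicate(s) eliminated): {(Omega, 6), (Orion, 8), (Zephyr, 38)}
Taking the union: {(Atlas, 31), (Delta, 19), (Delta, 23), (Delta, 4), (Echo, 34), (Gamma, 22), (Omega, 6), (Orion, 8), (Zephyr, 38)}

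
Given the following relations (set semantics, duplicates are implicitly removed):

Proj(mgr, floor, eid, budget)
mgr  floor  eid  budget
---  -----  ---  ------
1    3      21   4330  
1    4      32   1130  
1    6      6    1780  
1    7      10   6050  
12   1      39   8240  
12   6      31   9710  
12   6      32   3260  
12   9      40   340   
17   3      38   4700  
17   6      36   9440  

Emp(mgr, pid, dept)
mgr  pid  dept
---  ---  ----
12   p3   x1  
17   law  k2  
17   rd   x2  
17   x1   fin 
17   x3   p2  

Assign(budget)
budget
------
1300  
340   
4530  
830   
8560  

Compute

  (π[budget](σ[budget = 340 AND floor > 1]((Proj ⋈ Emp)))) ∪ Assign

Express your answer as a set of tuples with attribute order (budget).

Joining Proj and Emp on mgr yields {(12, 1, 39, 8240, p3, x1), (12, 6, 31, 9710, p3, x1), (12, 6, 32, 3260, p3, x1), (12, 9, 40, 340, p3, x1), (17, 3, 38, 4700, law, k2), (17, 3, 38, 4700, rd, x2), (17, 3, 38, 4700, x1, fin), (17, 3, 38, 4700, x3, p2), (17, 6, 36, 9440, law, k2), (17, 6, 36, 9440, rd, x2), (17, 6, 36, 9440, x1, fin), (17, 6, 36, 9440, x3, p2)}.
Filtering on budget = 340 AND floor > 1 leaves {(12, 9, 40, 340, p3, x1)}.
π[budget]: project onto (budget) → {340}
Set union of the two operands is {1300, 340, 4530, 830, 8560}.

{1300, 340, 4530, 830, 8560}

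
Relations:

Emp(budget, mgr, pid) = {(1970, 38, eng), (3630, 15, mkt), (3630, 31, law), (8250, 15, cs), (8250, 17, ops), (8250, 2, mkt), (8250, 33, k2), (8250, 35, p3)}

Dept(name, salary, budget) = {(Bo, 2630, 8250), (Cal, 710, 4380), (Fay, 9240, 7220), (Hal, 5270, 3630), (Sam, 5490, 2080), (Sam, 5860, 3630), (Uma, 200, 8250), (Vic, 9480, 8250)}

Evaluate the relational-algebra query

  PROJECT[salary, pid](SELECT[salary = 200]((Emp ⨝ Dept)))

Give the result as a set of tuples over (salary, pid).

Natural join on budget: {(3630, 15, mkt, Hal, 5270), (3630, 15, mkt, Sam, 5860), (3630, 31, law, Hal, 5270), (3630, 31, law, Sam, 5860), (8250, 15, cs, Bo, 2630), (8250, 15, cs, Uma, 200), (8250, 15, cs, Vic, 9480), (8250, 17, ops, Bo, 2630), (8250, 17, ops, Uma, 200), (8250, 17, ops, Vic, 9480), (8250, 2, mkt, Bo, 2630), (8250, 2, mkt, Uma, 200), (8250, 2, mkt, Vic, 9480), (8250, 33, k2, Bo, 2630), (8250, 33, k2, Uma, 200), (8250, 33, k2, Vic, 9480), (8250, 35, p3, Bo, 2630), (8250, 35, p3, Uma, 200), (8250, 35, p3, Vic, 9480)}
Filtering on salary = 200 leaves {(8250, 15, cs, Uma, 200), (8250, 17, ops, Uma, 200), (8250, 2, mkt, Uma, 200), (8250, 33, k2, Uma, 200), (8250, 35, p3, Uma, 200)}.
π[salary, pid]: project onto (salary, pid) → {(200, cs), (200, k2), (200, mkt), (200, ops), (200, p3)}

{(200, cs), (200, k2), (200, mkt), (200, ops), (200, p3)}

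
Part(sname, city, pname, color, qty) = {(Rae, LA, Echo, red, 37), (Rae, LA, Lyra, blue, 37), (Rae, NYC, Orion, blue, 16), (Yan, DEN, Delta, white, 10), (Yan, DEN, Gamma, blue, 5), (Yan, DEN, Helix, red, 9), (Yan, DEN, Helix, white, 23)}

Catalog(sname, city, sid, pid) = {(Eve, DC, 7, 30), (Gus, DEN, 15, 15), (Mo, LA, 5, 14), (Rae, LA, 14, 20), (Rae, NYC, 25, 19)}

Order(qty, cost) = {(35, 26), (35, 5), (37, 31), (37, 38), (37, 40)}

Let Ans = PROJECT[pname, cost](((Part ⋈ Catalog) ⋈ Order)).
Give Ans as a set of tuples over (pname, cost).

Joining Part and Catalog on sname, city yields {(Rae, LA, Echo, red, 37, 14, 20), (Rae, LA, Lyra, blue, 37, 14, 20), (Rae, NYC, Orion, blue, 16, 25, 19)}.
Joining (Part ⋈ Catalog) and Order on qty yields {(Rae, LA, Echo, red, 37, 14, 20, 31), (Rae, LA, Echo, red, 37, 14, 20, 38), (Rae, LA, Echo, red, 37, 14, 20, 40), (Rae, LA, Lyra, blue, 37, 14, 20, 31), (Rae, LA, Lyra, blue, 37, 14, 20, 38), (Rae, LA, Lyra, blue, 37, 14, 20, 40)}.
Projecting to pname, cost: {(Echo, 31), (Echo, 38), (Echo, 40), (Lyra, 31), (Lyra, 38), (Lyra, 40)}

{(Echo, 31), (Echo, 38), (Echo, 40), (Lyra, 31), (Lyra, 38), (Lyra, 40)}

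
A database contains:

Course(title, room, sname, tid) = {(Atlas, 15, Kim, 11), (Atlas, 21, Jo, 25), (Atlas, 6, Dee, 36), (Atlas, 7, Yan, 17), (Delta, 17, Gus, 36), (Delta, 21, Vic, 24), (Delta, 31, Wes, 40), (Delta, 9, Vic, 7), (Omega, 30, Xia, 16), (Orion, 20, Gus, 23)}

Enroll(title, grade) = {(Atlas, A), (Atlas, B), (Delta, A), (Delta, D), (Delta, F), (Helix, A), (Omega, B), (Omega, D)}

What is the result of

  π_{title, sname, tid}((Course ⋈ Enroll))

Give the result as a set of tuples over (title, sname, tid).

{(Atlas, Dee, 36), (Atlas, Jo, 25), (Atlas, Kim, 11), (Atlas, Yan, 17), (Delta, Gus, 36), (Delta, Vic, 24), (Delta, Vic, 7), (Delta, Wes, 40), (Omega, Xia, 16)}

Course ⋈ Enroll (natural join on title): {(Atlas, 15, Kim, 11, A), (Atlas, 15, Kim, 11, B), (Atlas, 21, Jo, 25, A), (Atlas, 21, Jo, 25, B), (Atlas, 6, Dee, 36, A), (Atlas, 6, Dee, 36, B), (Atlas, 7, Yan, 17, A), (Atlas, 7, Yan, 17, B), (Delta, 17, Gus, 36, A), (Delta, 17, Gus, 36, D), (Delta, 17, Gus, 36, F), (Delta, 21, Vic, 24, A), (Delta, 21, Vic, 24, D), (Delta, 21, Vic, 24, F), (Delta, 31, Wes, 40, A), (Delta, 31, Wes, 40, D), (Delta, 31, Wes, 40, F), (Delta, 9, Vic, 7, A), (Delta, 9, Vic, 7, D), (Delta, 9, Vic, 7, F), (Omega, 30, Xia, 16, B), (Omega, 30, Xia, 16, D)}
Keep only column(s) title, sname, tid (13 duplicate(s) eliminated): {(Atlas, Dee, 36), (Atlas, Jo, 25), (Atlas, Kim, 11), (Atlas, Yan, 17), (Delta, Gus, 36), (Delta, Vic, 24), (Delta, Vic, 7), (Delta, Wes, 40), (Omega, Xia, 16)}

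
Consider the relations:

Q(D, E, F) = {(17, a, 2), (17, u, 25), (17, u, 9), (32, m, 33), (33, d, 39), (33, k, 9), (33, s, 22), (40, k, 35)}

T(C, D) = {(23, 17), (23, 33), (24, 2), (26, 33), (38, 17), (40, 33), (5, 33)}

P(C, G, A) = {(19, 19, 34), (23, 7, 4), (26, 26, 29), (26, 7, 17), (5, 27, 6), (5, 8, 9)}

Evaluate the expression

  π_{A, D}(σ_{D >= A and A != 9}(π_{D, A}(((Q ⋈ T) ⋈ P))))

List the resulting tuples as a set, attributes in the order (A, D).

{(17, 33), (29, 33), (4, 17), (4, 33), (6, 33)}

Natural join on D: {(17, a, 2, 23), (17, a, 2, 38), (17, u, 25, 23), (17, u, 25, 38), (17, u, 9, 23), (17, u, 9, 38), (33, d, 39, 23), (33, d, 39, 26), (33, d, 39, 40), (33, d, 39, 5), (33, k, 9, 23), (33, k, 9, 26), (33, k, 9, 40), (33, k, 9, 5), (33, s, 22, 23), (33, s, 22, 26), (33, s, 22, 40), (33, s, 22, 5)}
Natural join on C: {(17, a, 2, 23, 7, 4), (17, u, 25, 23, 7, 4), (17, u, 9, 23, 7, 4), (33, d, 39, 23, 7, 4), (33, d, 39, 26, 26, 29), (33, d, 39, 26, 7, 17), (33, d, 39, 5, 27, 6), (33, d, 39, 5, 8, 9), (33, k, 9, 23, 7, 4), (33, k, 9, 26, 26, 29), (33, k, 9, 26, 7, 17), (33, k, 9, 5, 27, 6), (33, k, 9, 5, 8, 9), (33, s, 22, 23, 7, 4), (33, s, 22, 26, 26, 29), (33, s, 22, 26, 7, 17), (33, s, 22, 5, 27, 6), (33, s, 22, 5, 8, 9)}
π_{D, A} gives {(17, 4), (33, 17), (33, 29), (33, 4), (33, 6), (33, 9)} (12 duplicate(s) eliminated).
Selection D >= A and A != 9: {(17, 4), (33, 17), (33, 29), (33, 4), (33, 6)}
π_{A, D} gives {(17, 33), (29, 33), (4, 17), (4, 33), (6, 33)}.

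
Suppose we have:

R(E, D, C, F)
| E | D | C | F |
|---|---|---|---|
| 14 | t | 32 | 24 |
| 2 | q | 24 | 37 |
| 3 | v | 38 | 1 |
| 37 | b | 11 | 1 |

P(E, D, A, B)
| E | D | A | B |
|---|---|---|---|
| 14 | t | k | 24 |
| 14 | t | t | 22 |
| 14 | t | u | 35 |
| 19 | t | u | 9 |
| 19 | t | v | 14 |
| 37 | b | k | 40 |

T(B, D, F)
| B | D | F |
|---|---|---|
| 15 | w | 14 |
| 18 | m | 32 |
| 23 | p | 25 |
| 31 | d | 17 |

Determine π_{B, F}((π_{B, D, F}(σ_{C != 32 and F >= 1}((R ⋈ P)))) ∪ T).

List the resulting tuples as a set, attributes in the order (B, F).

Joining R and P on E, D yields {(14, t, 32, 24, k, 24), (14, t, 32, 24, t, 22), (14, t, 32, 24, u, 35), (37, b, 11, 1, k, 40)}.
Selection C != 32 and F >= 1: {(37, b, 11, 1, k, 40)}
π_{B, D, F} gives {(40, b, 1)}.
Set union of the two operands is {(15, w, 14), (18, m, 32), (23, p, 25), (31, d, 17), (40, b, 1)}.
π_{B, F} gives {(15, 14), (18, 32), (23, 25), (31, 17), (40, 1)}.

{(15, 14), (18, 32), (23, 25), (31, 17), (40, 1)}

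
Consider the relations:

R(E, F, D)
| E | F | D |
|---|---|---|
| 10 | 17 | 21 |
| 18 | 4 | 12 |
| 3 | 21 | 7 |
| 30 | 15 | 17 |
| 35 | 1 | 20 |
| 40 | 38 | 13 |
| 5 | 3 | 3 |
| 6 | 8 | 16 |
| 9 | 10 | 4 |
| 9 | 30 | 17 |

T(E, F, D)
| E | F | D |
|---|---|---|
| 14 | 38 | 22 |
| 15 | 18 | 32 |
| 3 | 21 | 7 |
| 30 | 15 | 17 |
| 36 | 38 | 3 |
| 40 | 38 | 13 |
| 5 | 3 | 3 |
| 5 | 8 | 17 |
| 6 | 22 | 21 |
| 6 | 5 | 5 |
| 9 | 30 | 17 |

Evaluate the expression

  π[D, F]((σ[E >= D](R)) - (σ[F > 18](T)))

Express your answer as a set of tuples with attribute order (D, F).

{(12, 4), (17, 15), (20, 1), (3, 3), (4, 10)}

Filtering on E >= D leaves {(18, 4, 12), (30, 15, 17), (35, 1, 20), (40, 38, 13), (5, 3, 3), (9, 10, 4)}.
Filtering on F > 18 leaves {(14, 38, 22), (3, 21, 7), (36, 38, 3), (40, 38, 13), (6, 22, 21), (9, 30, 17)}.
Set difference of the two operands is {(18, 4, 12), (30, 15, 17), (35, 1, 20), (5, 3, 3), (9, 10, 4)}.
Projecting to D, F: {(12, 4), (17, 15), (20, 1), (3, 3), (4, 10)}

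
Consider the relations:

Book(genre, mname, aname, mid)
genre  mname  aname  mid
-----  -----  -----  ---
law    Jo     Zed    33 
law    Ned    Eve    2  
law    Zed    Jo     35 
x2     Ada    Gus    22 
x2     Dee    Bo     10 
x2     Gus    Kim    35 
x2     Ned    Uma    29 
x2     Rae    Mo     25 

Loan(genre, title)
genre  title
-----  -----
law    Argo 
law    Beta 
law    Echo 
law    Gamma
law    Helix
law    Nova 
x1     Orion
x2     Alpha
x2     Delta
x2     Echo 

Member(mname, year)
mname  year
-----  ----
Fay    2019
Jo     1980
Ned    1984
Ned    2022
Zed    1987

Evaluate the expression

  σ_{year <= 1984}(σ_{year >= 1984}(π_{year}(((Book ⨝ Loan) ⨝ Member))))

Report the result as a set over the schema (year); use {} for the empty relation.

Joining Book and Loan on genre yields {(law, Jo, Zed, 33, Argo), (law, Jo, Zed, 33, Beta), (law, Jo, Zed, 33, Echo), (law, Jo, Zed, 33, Gamma), (law, Jo, Zed, 33, Helix), (law, Jo, Zed, 33, Nova), (law, Ned, Eve, 2, Argo), (law, Ned, Eve, 2, Beta), (law, Ned, Eve, 2, Echo), (law, Ned, Eve, 2, Gamma), (law, Ned, Eve, 2, Helix), (law, Ned, Eve, 2, Nova), (law, Zed, Jo, 35, Argo), (law, Zed, Jo, 35, Beta), (law, Zed, Jo, 35, Echo), (law, Zed, Jo, 35, Gamma), (law, Zed, Jo, 35, Helix), (law, Zed, Jo, 35, Nova), (x2, Ada, Gus, 22, Alpha), (x2, Ada, Gus, 22, Delta), (x2, Ada, Gus, 22, Echo), (x2, Dee, Bo, 10, Alpha), (x2, Dee, Bo, 10, Delta), (x2, Dee, Bo, 10, Echo), (x2, Gus, Kim, 35, Alpha), (x2, Gus, Kim, 35, Delta), (x2, Gus, Kim, 35, Echo), (x2, Ned, Uma, 29, Alpha), (x2, Ned, Uma, 29, Delta), (x2, Ned, Uma, 29, Echo), (x2, Rae, Mo, 25, Alpha), (x2, Rae, Mo, 25, Delta), (x2, Rae, Mo, 25, Echo)}.
Joining (Book ⨝ Loan) and Member on mname yields {(law, Jo, Zed, 33, Argo, 1980), (law, Jo, Zed, 33, Beta, 1980), (law, Jo, Zed, 33, Echo, 1980), (law, Jo, Zed, 33, Gamma, 1980), (law, Jo, Zed, 33, Helix, 1980), (law, Jo, Zed, 33, Nova, 1980), (law, Ned, Eve, 2, Argo, 1984), (law, Ned, Eve, 2, Argo, 2022), (law, Ned, Eve, 2, Beta, 1984), (law, Ned, Eve, 2, Beta, 2022), (law, Ned, Eve, 2, Echo, 1984), (law, Ned, Eve, 2, Echo, 2022), (law, Ned, Eve, 2, Gamma, 1984), (law, Ned, Eve, 2, Gamma, 2022), (law, Ned, Eve, 2, Helix, 1984), (law, Ned, Eve, 2, Helix, 2022), (law, Ned, Eve, 2, Nova, 1984), (law, Ned, Eve, 2, Nova, 2022), (law, Zed, Jo, 35, Argo, 1987), (law, Zed, Jo, 35, Beta, 1987), (law, Zed, Jo, 35, Echo, 1987), (law, Zed, Jo, 35, Gamma, 1987), (law, Zed, Jo, 35, Helix, 1987), (law, Zed, Jo, 35, Nova, 1987), (x2, Ned, Uma, 29, Alpha, 1984), (x2, Ned, Uma, 29, Alpha, 2022), (x2, Ned, Uma, 29, Delta, 1984), (x2, Ned, Uma, 29, Delta, 2022), (x2, Ned, Uma, 29, Echo, 1984), (x2, Ned, Uma, 29, Echo, 2022)}.
π_{year} gives {1980, 1984, 1987, 2022} (26 duplicate(s) eliminated).
Apply σ_{year >= 1984}; surviving tuples: {1984, 1987, 2022}
Apply σ_{year <= 1984}; surviving tuples: {1984}

{1984}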